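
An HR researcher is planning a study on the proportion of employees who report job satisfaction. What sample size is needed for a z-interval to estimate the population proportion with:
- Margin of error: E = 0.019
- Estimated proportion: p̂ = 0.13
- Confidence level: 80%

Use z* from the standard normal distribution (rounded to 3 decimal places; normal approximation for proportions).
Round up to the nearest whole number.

Using z* for proportion z-interval (normal approximation).

For 80% confidence, z* = 1.282 (from standard normal table)

Sample size formula for proportion z-interval: n = z*²p̂(1-p̂)/E²

n = 1.282² × 0.13 × 0.87 / 0.019²
  = 1.643524 × 0.1131 / 0.000361
  = 514.9102

Round up to the nearest whole number: n = 515

515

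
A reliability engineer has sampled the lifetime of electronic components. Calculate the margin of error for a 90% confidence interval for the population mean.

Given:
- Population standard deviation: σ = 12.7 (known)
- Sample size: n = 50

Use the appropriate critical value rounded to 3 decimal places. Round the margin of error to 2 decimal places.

The population standard deviation σ is known, so use the z-interval margin of error formula.

For 90% confidence, z* = 1.645 (from standard normal table)

Margin of error formula for z-interval: E = z* × σ/√n

E = 1.645 × 12.7/√50
  = 1.645 × 1.796051
  = 2.9545

Rounded to 2 decimal places:

2.95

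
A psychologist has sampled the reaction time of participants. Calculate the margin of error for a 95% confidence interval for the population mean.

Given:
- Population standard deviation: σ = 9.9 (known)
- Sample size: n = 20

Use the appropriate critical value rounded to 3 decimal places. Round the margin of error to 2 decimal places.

The population standard deviation σ is known, so use the z-interval margin of error formula.

For 95% confidence, z* = 1.96 (from standard normal table)

Margin of error formula for z-interval: E = z* × σ/√n

E = 1.96 × 9.9/√20
  = 1.96 × 2.213707
  = 4.3389

Rounded to 2 decimal places:

4.34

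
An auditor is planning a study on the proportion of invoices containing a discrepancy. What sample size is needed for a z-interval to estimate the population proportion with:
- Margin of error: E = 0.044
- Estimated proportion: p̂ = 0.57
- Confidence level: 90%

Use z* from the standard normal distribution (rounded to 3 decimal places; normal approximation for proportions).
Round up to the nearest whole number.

Using z* for proportion z-interval (normal approximation).

For 90% confidence, z* = 1.645 (from standard normal table)

Sample size formula for proportion z-interval: n = z*²p̂(1-p̂)/E²

n = 1.645² × 0.57 × 0.43 / 0.044²
  = 2.706025 × 0.2451 / 0.001936
  = 342.5861

Round up to the nearest whole number: n = 343

343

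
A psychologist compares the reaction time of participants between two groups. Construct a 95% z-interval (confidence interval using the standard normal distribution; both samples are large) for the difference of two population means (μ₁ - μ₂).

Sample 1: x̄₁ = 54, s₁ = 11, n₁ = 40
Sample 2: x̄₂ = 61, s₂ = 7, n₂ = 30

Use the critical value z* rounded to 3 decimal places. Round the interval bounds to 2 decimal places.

Both samples are large (n₁ = 40 ≥ 30, n₂ = 30 ≥ 30), so a z-interval for the difference of means applies.

Point estimate: x̄₁ - x̄₂ = 54 - 61 = -7

Standard error: SE = √(s₁²/n₁ + s₂²/n₂)
= √(11²/40 + 7²/30)
= √(3.025000 + 1.633333)
= 2.158317

For 95% confidence, z* = 1.96 (from standard normal table)
Margin of error: E = z* × SE = 1.96 × 2.158317 = 4.2303

Z-interval: (x̄₁ - x̄₂) ± E = -7 ± 4.2303 = (-11.2303, -2.7697)

Rounded to 2 decimal places:

(-11.23, -2.77)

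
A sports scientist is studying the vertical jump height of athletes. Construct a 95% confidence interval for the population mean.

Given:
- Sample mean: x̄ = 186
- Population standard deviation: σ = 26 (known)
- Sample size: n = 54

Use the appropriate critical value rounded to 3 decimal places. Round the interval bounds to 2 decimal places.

The population standard deviation σ is known, so use a z-interval (standard normal critical value).

For 95% confidence, z* = 1.96 (from standard normal table)

Standard error: SE = σ/√n = 26/√54 = 3.538152

Margin of error: E = z* × SE = 1.96 × 3.538152 = 6.9348

Z-interval: x̄ ± E = 186 ± 6.9348 = (179.0652, 192.9348)

Rounded to 2 decimal places:

(179.07, 192.93)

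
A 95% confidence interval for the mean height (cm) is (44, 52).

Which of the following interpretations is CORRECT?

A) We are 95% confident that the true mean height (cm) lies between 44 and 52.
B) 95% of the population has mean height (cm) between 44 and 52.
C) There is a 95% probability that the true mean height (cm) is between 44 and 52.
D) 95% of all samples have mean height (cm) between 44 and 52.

A confidence interval represents our confidence in the procedure, not a probability statement about the parameter.

Key concept: If we repeated this sampling process many times and computed a 95% CI each time, about 95% of those intervals would contain the true population parameter.

For this specific interval (44, 52):
- Midpoint (point estimate): 48
- Margin of error: 4

The correct interpretation is the one stating confidence that the true parameter lies in the interval — option A.

A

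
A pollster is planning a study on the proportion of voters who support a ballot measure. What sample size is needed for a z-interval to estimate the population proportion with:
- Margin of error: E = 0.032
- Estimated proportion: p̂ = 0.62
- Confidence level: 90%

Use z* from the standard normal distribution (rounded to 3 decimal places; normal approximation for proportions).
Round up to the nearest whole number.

Using z* for proportion z-interval (normal approximation).

For 90% confidence, z* = 1.645 (from standard normal table)

Sample size formula for proportion z-interval: n = z*²p̂(1-p̂)/E²

n = 1.645² × 0.62 × 0.38 / 0.032²
  = 2.706025 × 0.2356 / 0.001024
  = 622.5972

Round up to the nearest whole number: n = 623

623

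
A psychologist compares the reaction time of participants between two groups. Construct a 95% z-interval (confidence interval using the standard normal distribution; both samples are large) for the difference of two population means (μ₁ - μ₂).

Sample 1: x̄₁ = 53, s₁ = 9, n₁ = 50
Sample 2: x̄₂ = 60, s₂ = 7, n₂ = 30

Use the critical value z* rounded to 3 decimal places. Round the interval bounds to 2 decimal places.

Both samples are large (n₁ = 50 ≥ 30, n₂ = 30 ≥ 30), so a z-interval for the difference of means applies.

Point estimate: x̄₁ - x̄₂ = 53 - 60 = -7

Standard error: SE = √(s₁²/n₁ + s₂²/n₂)
= √(9²/50 + 7²/30)
= √(1.620000 + 1.633333)
= 1.803700

For 95% confidence, z* = 1.96 (from standard normal table)
Margin of error: E = z* × SE = 1.96 × 1.803700 = 3.5353

Z-interval: (x̄₁ - x̄₂) ± E = -7 ± 3.5353 = (-10.5353, -3.4647)

Rounded to 2 decimal places:

(-10.54, -3.46)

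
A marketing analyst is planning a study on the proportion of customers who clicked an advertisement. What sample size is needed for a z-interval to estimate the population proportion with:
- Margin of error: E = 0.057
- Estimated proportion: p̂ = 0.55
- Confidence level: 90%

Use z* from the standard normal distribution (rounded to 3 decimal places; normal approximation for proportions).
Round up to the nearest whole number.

Using z* for proportion z-interval (normal approximation).

For 90% confidence, z* = 1.645 (from standard normal table)

Sample size formula for proportion z-interval: n = z*²p̂(1-p̂)/E²

n = 1.645² × 0.55 × 0.45 / 0.057²
  = 2.706025 × 0.2475 / 0.003249
  = 206.1376

Round up to the nearest whole number: n = 207

207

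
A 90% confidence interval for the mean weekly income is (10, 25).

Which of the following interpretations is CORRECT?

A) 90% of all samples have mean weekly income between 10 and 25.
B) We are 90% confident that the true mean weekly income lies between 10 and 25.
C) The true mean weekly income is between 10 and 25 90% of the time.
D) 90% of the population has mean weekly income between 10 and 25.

A confidence interval represents our confidence in the procedure, not a probability statement about the parameter.

Key concept: If we repeated this sampling process many times and computed a 90% CI each time, about 90% of those intervals would contain the true population parameter.

For this specific interval (10, 25):
- Midpoint (point estimate): 17.5
- Margin of error: 7.5

The correct interpretation is the one stating confidence that the true parameter lies in the interval — option B.

B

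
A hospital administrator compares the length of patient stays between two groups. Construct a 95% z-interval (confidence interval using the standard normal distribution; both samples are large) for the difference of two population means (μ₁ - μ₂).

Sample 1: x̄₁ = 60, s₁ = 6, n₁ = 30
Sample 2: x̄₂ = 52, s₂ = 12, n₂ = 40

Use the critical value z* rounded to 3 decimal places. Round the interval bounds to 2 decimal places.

Both samples are large (n₁ = 30 ≥ 30, n₂ = 40 ≥ 30), so a z-interval for the difference of means applies.

Point estimate: x̄₁ - x̄₂ = 60 - 52 = 8

Standard error: SE = √(s₁²/n₁ + s₂²/n₂)
= √(6²/30 + 12²/40)
= √(1.200000 + 3.600000)
= 2.190890

For 95% confidence, z* = 1.96 (from standard normal table)
Margin of error: E = z* × SE = 1.96 × 2.190890 = 4.2941

Z-interval: (x̄₁ - x̄₂) ± E = 8 ± 4.2941 = (3.7059, 12.2941)

Rounded to 2 decimal places:

(3.71, 12.29)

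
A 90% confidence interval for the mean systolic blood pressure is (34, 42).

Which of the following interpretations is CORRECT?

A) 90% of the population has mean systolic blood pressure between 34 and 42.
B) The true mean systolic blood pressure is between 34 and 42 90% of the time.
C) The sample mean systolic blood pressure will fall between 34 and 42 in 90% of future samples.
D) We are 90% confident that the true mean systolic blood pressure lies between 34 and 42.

A confidence interval represents our confidence in the procedure, not a probability statement about the parameter.

Key concept: If we repeated this sampling process many times and computed a 90% CI each time, about 90% of those intervals would contain the true population parameter.

For this specific interval (34, 42):
- Midpoint (point estimate): 38
- Margin of error: 4

The correct interpretation is the one stating confidence that the true parameter lies in the interval — option D.

D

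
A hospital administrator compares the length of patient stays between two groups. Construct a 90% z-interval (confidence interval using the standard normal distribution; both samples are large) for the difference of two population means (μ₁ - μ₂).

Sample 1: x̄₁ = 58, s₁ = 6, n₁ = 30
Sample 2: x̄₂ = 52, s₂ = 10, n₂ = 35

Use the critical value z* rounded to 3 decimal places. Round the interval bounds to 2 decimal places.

Both samples are large (n₁ = 30 ≥ 30, n₂ = 35 ≥ 30), so a z-interval for the difference of means applies.

Point estimate: x̄₁ - x̄₂ = 58 - 52 = 6

Standard error: SE = √(s₁²/n₁ + s₂²/n₂)
= √(6²/30 + 10²/35)
= √(1.200000 + 2.857143)
= 2.014235

For 90% confidence, z* = 1.645 (from standard normal table)
Margin of error: E = z* × SE = 1.645 × 2.014235 = 3.3134

Z-interval: (x̄₁ - x̄₂) ± E = 6 ± 3.3134 = (2.6866, 9.3134)

Rounded to 2 decimal places:

(2.69, 9.31)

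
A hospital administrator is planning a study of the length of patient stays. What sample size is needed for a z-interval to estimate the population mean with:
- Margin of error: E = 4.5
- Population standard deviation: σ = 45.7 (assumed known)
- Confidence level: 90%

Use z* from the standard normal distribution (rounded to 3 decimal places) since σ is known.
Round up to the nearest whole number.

Using z* since population σ is known (z-interval formula).

For 90% confidence, z* = 1.645 (from standard normal table)

Sample size formula for z-interval: n = (z*σ/E)²

n = (1.645 × 45.7 / 4.5)²
  = (16.705889)²
  = 279.0867

Round up to the nearest whole number: n = 280

280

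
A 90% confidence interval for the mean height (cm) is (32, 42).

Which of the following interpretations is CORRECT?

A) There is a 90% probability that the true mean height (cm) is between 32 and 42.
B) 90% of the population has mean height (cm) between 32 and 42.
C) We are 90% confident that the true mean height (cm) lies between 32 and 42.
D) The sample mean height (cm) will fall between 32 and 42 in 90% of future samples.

A confidence interval represents our confidence in the procedure, not a probability statement about the parameter.

Key concept: If we repeated this sampling process many times and computed a 90% CI each time, about 90% of those intervals would contain the true population parameter.

For this specific interval (32, 42):
- Midpoint (point estimate): 37
- Margin of error: 5

The correct interpretation is the one stating confidence that the true parameter lies in the interval — option C.

C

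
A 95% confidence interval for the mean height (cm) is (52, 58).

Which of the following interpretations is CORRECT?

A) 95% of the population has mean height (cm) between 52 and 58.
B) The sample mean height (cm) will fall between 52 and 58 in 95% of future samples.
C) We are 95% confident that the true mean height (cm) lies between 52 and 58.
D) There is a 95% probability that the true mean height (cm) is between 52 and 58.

A confidence interval represents our confidence in the procedure, not a probability statement about the parameter.

Key concept: If we repeated this sampling process many times and computed a 95% CI each time, about 95% of those intervals would contain the true population parameter.

For this specific interval (52, 58):
- Midpoint (point estimate): 55
- Margin of error: 3

The correct interpretation is the one stating confidence that the true parameter lies in the interval — option C.

C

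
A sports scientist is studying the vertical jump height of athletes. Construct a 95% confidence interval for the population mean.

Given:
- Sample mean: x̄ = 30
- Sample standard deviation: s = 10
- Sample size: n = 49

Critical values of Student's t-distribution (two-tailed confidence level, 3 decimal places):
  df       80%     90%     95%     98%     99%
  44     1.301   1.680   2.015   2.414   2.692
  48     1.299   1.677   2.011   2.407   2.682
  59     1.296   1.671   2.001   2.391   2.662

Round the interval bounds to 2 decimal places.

The population standard deviation σ is unknown (only the sample standard deviation s is given), so use a t-interval with df = n - 1 = 49 - 1 = 48.

For 95% confidence with df = 48, t* = 2.011 (from t-table)

Standard error: SE = s/√n = 10/√49 = 1.428571

Margin of error: E = t* × SE = 2.011 × 1.428571 = 2.8729

T-interval: x̄ ± E = 30 ± 2.8729 = (27.1271, 32.8729)

Rounded to 2 decimal places:

(27.13, 32.87)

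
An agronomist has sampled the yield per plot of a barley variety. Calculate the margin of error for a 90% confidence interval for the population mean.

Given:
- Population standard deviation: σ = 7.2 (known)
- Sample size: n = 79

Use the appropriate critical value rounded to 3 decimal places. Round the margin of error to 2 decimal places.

The population standard deviation σ is known, so use the z-interval margin of error formula.

For 90% confidence, z* = 1.645 (from standard normal table)

Margin of error formula for z-interval: E = z* × σ/√n

E = 1.645 × 7.2/√79
  = 1.645 × 0.810063
  = 1.3326

Rounded to 2 decimal places:

1.33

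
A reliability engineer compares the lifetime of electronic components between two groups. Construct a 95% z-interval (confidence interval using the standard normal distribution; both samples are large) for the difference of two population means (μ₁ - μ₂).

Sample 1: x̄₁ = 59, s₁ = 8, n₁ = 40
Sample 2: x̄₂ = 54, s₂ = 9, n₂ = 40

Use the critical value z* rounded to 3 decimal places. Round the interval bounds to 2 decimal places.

Both samples are large (n₁ = 40 ≥ 30, n₂ = 40 ≥ 30), so a z-interval for the difference of means applies.

Point estimate: x̄₁ - x̄₂ = 59 - 54 = 5

Standard error: SE = √(s₁²/n₁ + s₂²/n₂)
= √(8²/40 + 9²/40)
= √(1.600000 + 2.025000)
= 1.903943

For 95% confidence, z* = 1.96 (from standard normal table)
Margin of error: E = z* × SE = 1.96 × 1.903943 = 3.7317

Z-interval: (x̄₁ - x̄₂) ± E = 5 ± 3.7317 = (1.2683, 8.7317)

Rounded to 2 decimal places:

(1.27, 8.73)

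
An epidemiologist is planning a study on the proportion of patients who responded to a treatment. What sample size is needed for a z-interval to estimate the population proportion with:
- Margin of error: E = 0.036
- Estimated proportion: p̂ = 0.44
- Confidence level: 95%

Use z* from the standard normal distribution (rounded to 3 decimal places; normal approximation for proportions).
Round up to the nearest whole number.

Using z* for proportion z-interval (normal approximation).

For 95% confidence, z* = 1.96 (from standard normal table)

Sample size formula for proportion z-interval: n = z*²p̂(1-p̂)/E²

n = 1.96² × 0.44 × 0.56 / 0.036²
  = 3.8416 × 0.2464 / 0.001296
  = 730.3783

Round up to the nearest whole number: n = 731

731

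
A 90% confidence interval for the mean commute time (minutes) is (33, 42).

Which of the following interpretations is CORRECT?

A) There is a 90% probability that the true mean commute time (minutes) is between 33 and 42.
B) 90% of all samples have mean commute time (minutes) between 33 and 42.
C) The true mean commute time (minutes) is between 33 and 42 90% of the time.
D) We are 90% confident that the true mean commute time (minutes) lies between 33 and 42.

A confidence interval represents our confidence in the procedure, not a probability statement about the parameter.

Key concept: If we repeated this sampling process many times and computed a 90% CI each time, about 90% of those intervals would contain the true population parameter.

For this specific interval (33, 42):
- Midpoint (point estimate): 37.5
- Margin of error: 4.5

The correct interpretation is the one stating confidence that the true parameter lies in the interval — option D.

D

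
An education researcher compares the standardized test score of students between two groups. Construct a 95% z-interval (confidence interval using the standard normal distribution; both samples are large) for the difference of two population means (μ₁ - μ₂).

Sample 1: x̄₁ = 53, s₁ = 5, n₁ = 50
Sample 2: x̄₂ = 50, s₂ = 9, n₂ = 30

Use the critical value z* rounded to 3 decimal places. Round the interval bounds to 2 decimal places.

Both samples are large (n₁ = 50 ≥ 30, n₂ = 30 ≥ 30), so a z-interval for the difference of means applies.

Point estimate: x̄₁ - x̄₂ = 53 - 50 = 3

Standard error: SE = √(s₁²/n₁ + s₂²/n₂)
= √(5²/50 + 9²/30)
= √(0.500000 + 2.700000)
= 1.788854

For 95% confidence, z* = 1.96 (from standard normal table)
Margin of error: E = z* × SE = 1.96 × 1.788854 = 3.5062

Z-interval: (x̄₁ - x̄₂) ± E = 3 ± 3.5062 = (-0.5062, 6.5062)

Rounded to 2 decimal places:

(-0.51, 6.51)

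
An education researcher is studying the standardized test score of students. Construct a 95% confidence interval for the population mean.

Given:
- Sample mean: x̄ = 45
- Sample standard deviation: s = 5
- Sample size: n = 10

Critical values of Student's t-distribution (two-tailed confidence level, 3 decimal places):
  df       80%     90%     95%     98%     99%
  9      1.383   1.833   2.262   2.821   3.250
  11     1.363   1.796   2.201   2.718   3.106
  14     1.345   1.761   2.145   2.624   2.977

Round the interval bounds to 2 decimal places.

The population standard deviation σ is unknown (only the sample standard deviation s is given), so use a t-interval with df = n - 1 = 10 - 1 = 9.

For 95% confidence with df = 9, t* = 2.262 (from t-table)

Standard error: SE = s/√n = 5/√10 = 1.581139

Margin of error: E = t* × SE = 2.262 × 1.581139 = 3.5765

T-interval: x̄ ± E = 45 ± 3.5765 = (41.4235, 48.5765)

Rounded to 2 decimal places:

(41.42, 48.58)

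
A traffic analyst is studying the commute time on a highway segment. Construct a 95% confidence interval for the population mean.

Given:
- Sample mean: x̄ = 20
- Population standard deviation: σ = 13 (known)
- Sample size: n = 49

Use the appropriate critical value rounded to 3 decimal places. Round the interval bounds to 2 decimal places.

The population standard deviation σ is known, so use a z-interval (standard normal critical value).

For 95% confidence, z* = 1.96 (from standard normal table)

Standard error: SE = σ/√n = 13/√49 = 1.857143

Margin of error: E = z* × SE = 1.96 × 1.857143 = 3.6400

Z-interval: x̄ ± E = 20 ± 3.6400 = (16.3600, 23.6400)

Rounded to 2 decimal places:

(16.36, 23.64)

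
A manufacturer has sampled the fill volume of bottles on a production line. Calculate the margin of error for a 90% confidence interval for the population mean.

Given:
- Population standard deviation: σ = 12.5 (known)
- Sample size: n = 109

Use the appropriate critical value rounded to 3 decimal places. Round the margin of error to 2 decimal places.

The population standard deviation σ is known, so use the z-interval margin of error formula.

For 90% confidence, z* = 1.645 (from standard normal table)

Margin of error formula for z-interval: E = z* × σ/√n

E = 1.645 × 12.5/√109
  = 1.645 × 1.197283
  = 1.9695

Rounded to 2 decimal places:

1.97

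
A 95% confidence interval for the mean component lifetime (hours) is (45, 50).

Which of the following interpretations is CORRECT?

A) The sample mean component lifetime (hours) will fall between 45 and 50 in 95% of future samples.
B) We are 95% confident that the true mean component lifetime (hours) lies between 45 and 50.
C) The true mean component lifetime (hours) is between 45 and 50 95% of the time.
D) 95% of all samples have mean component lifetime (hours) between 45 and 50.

A confidence interval represents our confidence in the procedure, not a probability statement about the parameter.

Key concept: If we repeated this sampling process many times and computed a 95% CI each time, about 95% of those intervals would contain the true population parameter.

For this specific interval (45, 50):
- Midpoint (point estimate): 47.5
- Margin of error: 2.5

The correct interpretation is the one stating confidence that the true parameter lies in the interval — option B.

B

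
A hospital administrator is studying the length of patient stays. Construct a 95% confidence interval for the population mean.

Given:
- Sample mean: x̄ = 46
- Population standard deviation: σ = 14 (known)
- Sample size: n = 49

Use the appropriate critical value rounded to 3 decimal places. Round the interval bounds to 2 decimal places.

The population standard deviation σ is known, so use a z-interval (standard normal critical value).

For 95% confidence, z* = 1.96 (from standard normal table)

Standard error: SE = σ/√n = 14/√49 = 2.000000

Margin of error: E = z* × SE = 1.96 × 2.000000 = 3.9200

Z-interval: x̄ ± E = 46 ± 3.9200 = (42.0800, 49.9200)

Rounded to 2 decimal places:

(42.08, 49.92)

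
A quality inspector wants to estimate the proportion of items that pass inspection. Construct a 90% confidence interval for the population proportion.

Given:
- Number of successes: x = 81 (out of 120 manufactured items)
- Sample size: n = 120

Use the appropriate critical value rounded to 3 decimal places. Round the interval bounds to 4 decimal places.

Sample proportion: p̂ = 81/120 = 0.675000

Check conditions for normal approximation:
  np̂ = 81 ≥ 10 ✓
  n(1-p̂) = 39 ≥ 10 ✓

The sample is large enough, so use a z-interval (normal approximation) for the proportion.

For 90% confidence, z* = 1.645 (from standard normal table)

Standard error: SE = √(p̂(1-p̂)/n) = √(0.675000×0.325000/120) = 0.04275658

Margin of error: E = z* × SE = 1.645 × 0.04275658 = 0.070335

Z-interval: p̂ ± E = 0.675000 ± 0.070335 = (0.604665, 0.745335)

Rounded to 4 decimal places:

(0.6047, 0.7453)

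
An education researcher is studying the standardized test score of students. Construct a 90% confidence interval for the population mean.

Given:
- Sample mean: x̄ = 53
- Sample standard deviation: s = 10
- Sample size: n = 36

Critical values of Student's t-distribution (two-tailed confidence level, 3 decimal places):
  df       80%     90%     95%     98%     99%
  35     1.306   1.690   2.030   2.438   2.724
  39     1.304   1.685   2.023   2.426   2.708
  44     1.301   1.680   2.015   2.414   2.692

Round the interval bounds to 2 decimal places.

The population standard deviation σ is unknown (only the sample standard deviation s is given), so use a t-interval with df = n - 1 = 36 - 1 = 35.

For 90% confidence with df = 35, t* = 1.690 (from t-table)

Standard error: SE = s/√n = 10/√36 = 1.666667

Margin of error: E = t* × SE = 1.690 × 1.666667 = 2.8167

T-interval: x̄ ± E = 53 ± 2.8167 = (50.1833, 55.8167)

Rounded to 2 decimal places:

(50.18, 55.82)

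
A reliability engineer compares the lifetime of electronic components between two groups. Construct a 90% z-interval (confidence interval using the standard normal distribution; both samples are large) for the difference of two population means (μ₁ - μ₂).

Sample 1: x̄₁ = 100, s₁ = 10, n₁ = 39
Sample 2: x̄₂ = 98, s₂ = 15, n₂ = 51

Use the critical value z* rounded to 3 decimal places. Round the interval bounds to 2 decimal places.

Both samples are large (n₁ = 39 ≥ 30, n₂ = 51 ≥ 30), so a z-interval for the difference of means applies.

Point estimate: x̄₁ - x̄₂ = 100 - 98 = 2

Standard error: SE = √(s₁²/n₁ + s₂²/n₂)
= √(10²/39 + 15²/51)
= √(2.564103 + 4.411765)
= 2.641187

For 90% confidence, z* = 1.645 (from standard normal table)
Margin of error: E = z* × SE = 1.645 × 2.641187 = 4.3448

Z-interval: (x̄₁ - x̄₂) ± E = 2 ± 4.3448 = (-2.3448, 6.3448)

Rounded to 2 decimal places:

(-2.34, 6.34)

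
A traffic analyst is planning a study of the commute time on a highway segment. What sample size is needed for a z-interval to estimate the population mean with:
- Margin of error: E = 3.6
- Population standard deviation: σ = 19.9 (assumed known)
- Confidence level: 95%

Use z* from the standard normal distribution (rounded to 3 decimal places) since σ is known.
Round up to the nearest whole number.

Using z* since population σ is known (z-interval formula).

For 95% confidence, z* = 1.96 (from standard normal table)

Sample size formula for z-interval: n = (z*σ/E)²

n = (1.96 × 19.9 / 3.6)²
  = (10.834444)²
  = 117.3852

Round up to the nearest whole number: n = 118

118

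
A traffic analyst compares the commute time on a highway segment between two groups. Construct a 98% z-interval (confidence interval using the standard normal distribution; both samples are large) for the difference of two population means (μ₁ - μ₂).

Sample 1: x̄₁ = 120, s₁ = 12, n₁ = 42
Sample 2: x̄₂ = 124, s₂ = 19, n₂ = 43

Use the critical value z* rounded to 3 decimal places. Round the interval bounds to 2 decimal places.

Both samples are large (n₁ = 42 ≥ 30, n₂ = 43 ≥ 30), so a z-interval for the difference of means applies.

Point estimate: x̄₁ - x̄₂ = 120 - 124 = -4

Standard error: SE = √(s₁²/n₁ + s₂²/n₂)
= √(12²/42 + 19²/43)
= √(3.428571 + 8.395349)
= 3.438593

For 98% confidence, z* = 2.326 (from standard normal table)
Margin of error: E = z* × SE = 2.326 × 3.438593 = 7.9982

Z-interval: (x̄₁ - x̄₂) ± E = -4 ± 7.9982 = (-11.9982, 3.9982)

Rounded to 2 decimal places:

(-12.00, 4.00)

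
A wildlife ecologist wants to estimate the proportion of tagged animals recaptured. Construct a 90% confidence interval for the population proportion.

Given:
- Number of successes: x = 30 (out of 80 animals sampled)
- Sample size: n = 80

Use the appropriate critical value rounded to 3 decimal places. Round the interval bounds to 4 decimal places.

Sample proportion: p̂ = 30/80 = 0.375000

Check conditions for normal approximation:
  np̂ = 30 ≥ 10 ✓
  n(1-p̂) = 50 ≥ 10 ✓

The sample is large enough, so use a z-interval (normal approximation) for the proportion.

For 90% confidence, z* = 1.645 (from standard normal table)

Standard error: SE = √(p̂(1-p̂)/n) = √(0.375000×0.625000/80) = 0.05412659

Margin of error: E = z* × SE = 1.645 × 0.05412659 = 0.089038

Z-interval: p̂ ± E = 0.375000 ± 0.089038 = (0.285962, 0.464038)

Rounded to 4 decimal places:

(0.2860, 0.4640)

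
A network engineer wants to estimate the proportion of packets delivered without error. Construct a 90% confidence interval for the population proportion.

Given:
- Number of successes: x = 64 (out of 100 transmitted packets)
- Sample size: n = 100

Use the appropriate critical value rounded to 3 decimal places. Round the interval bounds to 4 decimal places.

Sample proportion: p̂ = 64/100 = 0.640000

Check conditions for normal approximation:
  np̂ = 64 ≥ 10 ✓
  n(1-p̂) = 36 ≥ 10 ✓

The sample is large enough, so use a z-interval (normal approximation) for the proportion.

For 90% confidence, z* = 1.645 (from standard normal table)

Standard error: SE = √(p̂(1-p̂)/n) = √(0.640000×0.360000/100) = 0.04800000

Margin of error: E = z* × SE = 1.645 × 0.04800000 = 0.078960

Z-interval: p̂ ± E = 0.640000 ± 0.078960 = (0.561040, 0.718960)

Rounded to 4 decimal places:

(0.5610, 0.7190)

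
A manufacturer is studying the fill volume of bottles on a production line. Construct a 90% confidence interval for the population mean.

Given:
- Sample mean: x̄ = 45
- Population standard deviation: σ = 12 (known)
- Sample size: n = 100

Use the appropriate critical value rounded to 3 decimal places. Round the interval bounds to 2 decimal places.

The population standard deviation σ is known, so use a z-interval (standard normal critical value).

For 90% confidence, z* = 1.645 (from standard normal table)

Standard error: SE = σ/√n = 12/√100 = 1.200000

Margin of error: E = z* × SE = 1.645 × 1.200000 = 1.9740

Z-interval: x̄ ± E = 45 ± 1.9740 = (43.0260, 46.9740)

Rounded to 2 decimal places:

(43.03, 46.97)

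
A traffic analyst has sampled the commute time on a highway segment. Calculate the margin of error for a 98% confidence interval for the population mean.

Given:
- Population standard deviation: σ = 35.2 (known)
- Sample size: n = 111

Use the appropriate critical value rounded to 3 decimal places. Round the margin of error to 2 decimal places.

The population standard deviation σ is known, so use the z-interval margin of error formula.

For 98% confidence, z* = 2.326 (from standard normal table)

Margin of error formula for z-interval: E = z* × σ/√n

E = 2.326 × 35.2/√111
  = 2.326 × 3.341036
  = 7.7713

Rounded to 2 decimal places:

7.77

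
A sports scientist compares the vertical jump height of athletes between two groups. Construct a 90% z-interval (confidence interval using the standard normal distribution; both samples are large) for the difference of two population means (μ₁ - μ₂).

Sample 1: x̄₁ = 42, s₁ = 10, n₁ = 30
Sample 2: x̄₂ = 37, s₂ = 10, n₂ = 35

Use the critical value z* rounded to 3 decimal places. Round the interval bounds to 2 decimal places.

Both samples are large (n₁ = 30 ≥ 30, n₂ = 35 ≥ 30), so a z-interval for the difference of means applies.

Point estimate: x̄₁ - x̄₂ = 42 - 37 = 5

Standard error: SE = √(s₁²/n₁ + s₂²/n₂)
= √(10²/30 + 10²/35)
= √(3.333333 + 2.857143)
= 2.488067

For 90% confidence, z* = 1.645 (from standard normal table)
Margin of error: E = z* × SE = 1.645 × 2.488067 = 4.0929

Z-interval: (x̄₁ - x̄₂) ± E = 5 ± 4.0929 = (0.9071, 9.0929)

Rounded to 2 decimal places:

(0.91, 9.09)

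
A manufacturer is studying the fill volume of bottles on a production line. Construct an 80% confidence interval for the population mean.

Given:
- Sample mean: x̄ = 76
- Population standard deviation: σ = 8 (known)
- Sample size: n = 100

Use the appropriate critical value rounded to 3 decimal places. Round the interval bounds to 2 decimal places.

The population standard deviation σ is known, so use a z-interval (standard normal critical value).

For 80% confidence, z* = 1.282 (from standard normal table)

Standard error: SE = σ/√n = 8/√100 = 0.800000

Margin of error: E = z* × SE = 1.282 × 0.800000 = 1.0256

Z-interval: x̄ ± E = 76 ± 1.0256 = (74.9744, 77.0256)

Rounded to 2 decimal places:

(74.97, 77.03)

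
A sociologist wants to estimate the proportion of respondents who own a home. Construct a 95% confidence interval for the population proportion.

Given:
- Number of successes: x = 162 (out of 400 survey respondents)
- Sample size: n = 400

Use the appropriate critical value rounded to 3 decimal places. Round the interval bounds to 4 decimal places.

Sample proportion: p̂ = 162/400 = 0.405000

Check conditions for normal approximation:
  np̂ = 162 ≥ 10 ✓
  n(1-p̂) = 238 ≥ 10 ✓

The sample is large enough, so use a z-interval (normal approximation) for the proportion.

For 95% confidence, z* = 1.96 (from standard normal table)

Standard error: SE = √(p̂(1-p̂)/n) = √(0.405000×0.595000/400) = 0.02454460

Margin of error: E = z* × SE = 1.96 × 0.02454460 = 0.048107

Z-interval: p̂ ± E = 0.405000 ± 0.048107 = (0.356893, 0.453107)

Rounded to 4 decimal places:

(0.3569, 0.4531)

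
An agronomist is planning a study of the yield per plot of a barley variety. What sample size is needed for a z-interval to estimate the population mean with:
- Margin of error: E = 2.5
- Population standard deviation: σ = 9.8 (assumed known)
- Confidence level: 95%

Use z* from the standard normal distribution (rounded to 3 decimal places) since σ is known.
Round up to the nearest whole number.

Using z* since population σ is known (z-interval formula).

For 95% confidence, z* = 1.96 (from standard normal table)

Sample size formula for z-interval: n = (z*σ/E)²

n = (1.96 × 9.8 / 2.5)²
  = (7.683200)²
  = 59.0316

Round up to the nearest whole number: n = 60

60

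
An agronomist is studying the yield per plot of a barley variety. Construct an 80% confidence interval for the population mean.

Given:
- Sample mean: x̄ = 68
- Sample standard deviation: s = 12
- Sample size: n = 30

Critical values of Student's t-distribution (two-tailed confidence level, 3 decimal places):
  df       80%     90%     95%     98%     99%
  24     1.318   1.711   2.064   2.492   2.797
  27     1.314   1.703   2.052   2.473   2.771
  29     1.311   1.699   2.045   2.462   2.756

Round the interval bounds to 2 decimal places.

The population standard deviation σ is unknown (only the sample standard deviation s is given), so use a t-interval with df = n - 1 = 30 - 1 = 29.

For 80% confidence with df = 29, t* = 1.311 (from t-table)

Standard error: SE = s/√n = 12/√30 = 2.190890

Margin of error: E = t* × SE = 1.311 × 2.190890 = 2.8723

T-interval: x̄ ± E = 68 ± 2.8723 = (65.1277, 70.8723)

Rounded to 2 decimal places:

(65.13, 70.87)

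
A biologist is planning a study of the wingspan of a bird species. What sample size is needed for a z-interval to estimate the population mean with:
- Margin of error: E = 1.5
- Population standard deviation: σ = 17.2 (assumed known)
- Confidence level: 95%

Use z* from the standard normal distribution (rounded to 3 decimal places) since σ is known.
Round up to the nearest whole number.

Using z* since population σ is known (z-interval formula).

For 95% confidence, z* = 1.96 (from standard normal table)

Sample size formula for z-interval: n = (z*σ/E)²

n = (1.96 × 17.2 / 1.5)²
  = (22.474667)²
  = 505.1106

Round up to the nearest whole number: n = 506

506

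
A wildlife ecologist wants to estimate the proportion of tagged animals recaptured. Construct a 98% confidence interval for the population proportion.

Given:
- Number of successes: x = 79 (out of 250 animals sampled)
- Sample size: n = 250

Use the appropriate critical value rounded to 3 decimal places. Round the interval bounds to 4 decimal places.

Sample proportion: p̂ = 79/250 = 0.316000

Check conditions for normal approximation:
  np̂ = 79 ≥ 10 ✓
  n(1-p̂) = 171 ≥ 10 ✓

The sample is large enough, so use a z-interval (normal approximation) for the proportion.

For 98% confidence, z* = 2.326 (from standard normal table)

Standard error: SE = √(p̂(1-p̂)/n) = √(0.316000×0.684000/250) = 0.02940367

Margin of error: E = z* × SE = 2.326 × 0.02940367 = 0.068393

Z-interval: p̂ ± E = 0.316000 ± 0.068393 = (0.247607, 0.384393)

Rounded to 4 decimal places:

(0.2476, 0.3844)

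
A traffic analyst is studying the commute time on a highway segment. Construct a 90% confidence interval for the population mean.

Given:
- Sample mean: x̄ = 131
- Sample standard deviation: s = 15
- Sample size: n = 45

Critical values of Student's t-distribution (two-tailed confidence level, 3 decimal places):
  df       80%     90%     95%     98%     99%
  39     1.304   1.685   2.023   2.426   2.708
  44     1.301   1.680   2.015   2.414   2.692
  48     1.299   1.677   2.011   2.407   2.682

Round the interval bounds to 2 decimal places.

The population standard deviation σ is unknown (only the sample standard deviation s is given), so use a t-interval with df = n - 1 = 45 - 1 = 44.

For 90% confidence with df = 44, t* = 1.680 (from t-table)

Standard error: SE = s/√n = 15/√45 = 2.236068

Margin of error: E = t* × SE = 1.680 × 2.236068 = 3.7566

T-interval: x̄ ± E = 131 ± 3.7566 = (127.2434, 134.7566)

Rounded to 2 decimal places:

(127.24, 134.76)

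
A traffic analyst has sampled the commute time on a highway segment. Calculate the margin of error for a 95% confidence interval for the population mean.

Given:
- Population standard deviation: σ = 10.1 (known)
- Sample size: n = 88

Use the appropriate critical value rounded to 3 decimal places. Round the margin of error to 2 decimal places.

The population standard deviation σ is known, so use the z-interval margin of error formula.

For 95% confidence, z* = 1.96 (from standard normal table)

Margin of error formula for z-interval: E = z* × σ/√n

E = 1.96 × 10.1/√88
  = 1.96 × 1.076664
  = 2.1103

Rounded to 2 decimal places:

2.11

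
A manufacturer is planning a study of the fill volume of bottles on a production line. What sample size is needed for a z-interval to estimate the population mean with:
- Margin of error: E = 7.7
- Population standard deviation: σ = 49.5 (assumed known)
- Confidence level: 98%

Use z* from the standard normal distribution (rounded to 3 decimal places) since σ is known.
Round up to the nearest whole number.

Using z* since population σ is known (z-interval formula).

For 98% confidence, z* = 2.326 (from standard normal table)

Sample size formula for z-interval: n = (z*σ/E)²

n = (2.326 × 49.5 / 7.7)²
  = (14.952857)²
  = 223.5879

Round up to the nearest whole number: n = 224

224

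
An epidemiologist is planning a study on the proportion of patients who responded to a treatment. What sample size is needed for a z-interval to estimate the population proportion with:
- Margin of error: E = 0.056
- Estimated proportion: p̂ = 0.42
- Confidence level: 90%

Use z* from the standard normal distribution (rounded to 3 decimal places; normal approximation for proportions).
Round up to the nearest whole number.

Using z* for proportion z-interval (normal approximation).

For 90% confidence, z* = 1.645 (from standard normal table)

Sample size formula for proportion z-interval: n = z*²p̂(1-p̂)/E²

n = 1.645² × 0.42 × 0.58 / 0.056²
  = 2.706025 × 0.2436 / 0.003136
  = 210.2002

Round up to the nearest whole number: n = 211

211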